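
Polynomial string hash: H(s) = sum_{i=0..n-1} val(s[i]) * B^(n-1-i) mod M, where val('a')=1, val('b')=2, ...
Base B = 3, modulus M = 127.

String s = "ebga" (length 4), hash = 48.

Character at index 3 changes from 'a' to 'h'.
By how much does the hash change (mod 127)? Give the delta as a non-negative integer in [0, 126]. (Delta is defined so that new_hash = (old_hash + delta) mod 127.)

Answer: 7

Derivation:
Delta formula: (val(new) - val(old)) * B^(n-1-k) mod M
  val('h') - val('a') = 8 - 1 = 7
  B^(n-1-k) = 3^0 mod 127 = 1
  Delta = 7 * 1 mod 127 = 7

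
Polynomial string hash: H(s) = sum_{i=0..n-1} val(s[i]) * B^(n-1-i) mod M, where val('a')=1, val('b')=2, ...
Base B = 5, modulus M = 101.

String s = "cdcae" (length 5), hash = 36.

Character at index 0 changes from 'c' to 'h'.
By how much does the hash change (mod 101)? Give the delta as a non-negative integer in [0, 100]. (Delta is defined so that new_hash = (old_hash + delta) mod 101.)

Answer: 95

Derivation:
Delta formula: (val(new) - val(old)) * B^(n-1-k) mod M
  val('h') - val('c') = 8 - 3 = 5
  B^(n-1-k) = 5^4 mod 101 = 19
  Delta = 5 * 19 mod 101 = 95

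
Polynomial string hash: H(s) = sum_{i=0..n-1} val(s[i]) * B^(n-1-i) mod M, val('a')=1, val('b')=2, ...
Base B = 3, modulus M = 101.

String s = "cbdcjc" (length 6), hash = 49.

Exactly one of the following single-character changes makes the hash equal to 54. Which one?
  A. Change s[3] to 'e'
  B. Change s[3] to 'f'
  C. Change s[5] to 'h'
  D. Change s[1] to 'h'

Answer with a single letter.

Option A: s[3]='c'->'e', delta=(5-3)*3^2 mod 101 = 18, hash=49+18 mod 101 = 67
Option B: s[3]='c'->'f', delta=(6-3)*3^2 mod 101 = 27, hash=49+27 mod 101 = 76
Option C: s[5]='c'->'h', delta=(8-3)*3^0 mod 101 = 5, hash=49+5 mod 101 = 54 <-- target
Option D: s[1]='b'->'h', delta=(8-2)*3^4 mod 101 = 82, hash=49+82 mod 101 = 30

Answer: C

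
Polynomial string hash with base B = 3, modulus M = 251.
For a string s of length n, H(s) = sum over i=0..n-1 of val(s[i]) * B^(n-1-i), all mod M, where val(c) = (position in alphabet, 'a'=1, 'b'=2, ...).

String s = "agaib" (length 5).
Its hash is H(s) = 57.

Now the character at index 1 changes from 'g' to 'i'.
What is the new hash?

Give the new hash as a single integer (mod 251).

val('g') = 7, val('i') = 9
Position k = 1, exponent = n-1-k = 3
B^3 mod M = 3^3 mod 251 = 27
Delta = (9 - 7) * 27 mod 251 = 54
New hash = (57 + 54) mod 251 = 111

Answer: 111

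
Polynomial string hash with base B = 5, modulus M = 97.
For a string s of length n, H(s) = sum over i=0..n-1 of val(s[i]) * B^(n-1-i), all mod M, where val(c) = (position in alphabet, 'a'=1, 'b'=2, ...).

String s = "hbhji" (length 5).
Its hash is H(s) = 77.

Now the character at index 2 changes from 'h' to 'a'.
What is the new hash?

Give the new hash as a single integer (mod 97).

val('h') = 8, val('a') = 1
Position k = 2, exponent = n-1-k = 2
B^2 mod M = 5^2 mod 97 = 25
Delta = (1 - 8) * 25 mod 97 = 19
New hash = (77 + 19) mod 97 = 96

Answer: 96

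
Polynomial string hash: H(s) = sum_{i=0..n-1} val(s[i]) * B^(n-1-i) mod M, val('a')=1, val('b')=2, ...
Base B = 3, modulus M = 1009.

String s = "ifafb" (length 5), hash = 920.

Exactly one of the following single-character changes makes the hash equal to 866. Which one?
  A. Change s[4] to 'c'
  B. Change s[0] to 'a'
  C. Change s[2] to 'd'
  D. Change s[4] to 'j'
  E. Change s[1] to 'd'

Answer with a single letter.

Answer: E

Derivation:
Option A: s[4]='b'->'c', delta=(3-2)*3^0 mod 1009 = 1, hash=920+1 mod 1009 = 921
Option B: s[0]='i'->'a', delta=(1-9)*3^4 mod 1009 = 361, hash=920+361 mod 1009 = 272
Option C: s[2]='a'->'d', delta=(4-1)*3^2 mod 1009 = 27, hash=920+27 mod 1009 = 947
Option D: s[4]='b'->'j', delta=(10-2)*3^0 mod 1009 = 8, hash=920+8 mod 1009 = 928
Option E: s[1]='f'->'d', delta=(4-6)*3^3 mod 1009 = 955, hash=920+955 mod 1009 = 866 <-- target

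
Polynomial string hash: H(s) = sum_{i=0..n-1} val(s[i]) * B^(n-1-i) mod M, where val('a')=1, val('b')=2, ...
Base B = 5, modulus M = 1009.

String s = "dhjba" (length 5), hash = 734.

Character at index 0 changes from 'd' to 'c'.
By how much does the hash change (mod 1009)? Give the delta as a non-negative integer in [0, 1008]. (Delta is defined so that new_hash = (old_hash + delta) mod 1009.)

Answer: 384

Derivation:
Delta formula: (val(new) - val(old)) * B^(n-1-k) mod M
  val('c') - val('d') = 3 - 4 = -1
  B^(n-1-k) = 5^4 mod 1009 = 625
  Delta = -1 * 625 mod 1009 = 384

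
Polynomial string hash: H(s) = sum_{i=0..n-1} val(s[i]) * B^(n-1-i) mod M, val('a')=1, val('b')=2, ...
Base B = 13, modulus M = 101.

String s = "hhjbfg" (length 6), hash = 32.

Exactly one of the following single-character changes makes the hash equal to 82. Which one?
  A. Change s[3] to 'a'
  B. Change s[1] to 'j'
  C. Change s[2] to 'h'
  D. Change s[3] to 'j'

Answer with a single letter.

Answer: C

Derivation:
Option A: s[3]='b'->'a', delta=(1-2)*13^2 mod 101 = 33, hash=32+33 mod 101 = 65
Option B: s[1]='h'->'j', delta=(10-8)*13^4 mod 101 = 57, hash=32+57 mod 101 = 89
Option C: s[2]='j'->'h', delta=(8-10)*13^3 mod 101 = 50, hash=32+50 mod 101 = 82 <-- target
Option D: s[3]='b'->'j', delta=(10-2)*13^2 mod 101 = 39, hash=32+39 mod 101 = 71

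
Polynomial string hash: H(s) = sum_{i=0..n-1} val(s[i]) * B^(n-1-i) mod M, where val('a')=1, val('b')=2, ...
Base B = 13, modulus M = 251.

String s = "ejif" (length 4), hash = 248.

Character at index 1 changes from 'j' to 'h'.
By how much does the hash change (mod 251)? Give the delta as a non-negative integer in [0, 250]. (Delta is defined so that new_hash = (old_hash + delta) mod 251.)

Answer: 164

Derivation:
Delta formula: (val(new) - val(old)) * B^(n-1-k) mod M
  val('h') - val('j') = 8 - 10 = -2
  B^(n-1-k) = 13^2 mod 251 = 169
  Delta = -2 * 169 mod 251 = 164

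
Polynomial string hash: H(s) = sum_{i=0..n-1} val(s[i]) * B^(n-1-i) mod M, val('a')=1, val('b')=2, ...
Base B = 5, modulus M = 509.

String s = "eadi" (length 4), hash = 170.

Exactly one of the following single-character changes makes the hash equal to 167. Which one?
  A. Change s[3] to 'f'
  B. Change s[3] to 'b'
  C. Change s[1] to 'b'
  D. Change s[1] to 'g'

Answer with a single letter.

Option A: s[3]='i'->'f', delta=(6-9)*5^0 mod 509 = 506, hash=170+506 mod 509 = 167 <-- target
Option B: s[3]='i'->'b', delta=(2-9)*5^0 mod 509 = 502, hash=170+502 mod 509 = 163
Option C: s[1]='a'->'b', delta=(2-1)*5^2 mod 509 = 25, hash=170+25 mod 509 = 195
Option D: s[1]='a'->'g', delta=(7-1)*5^2 mod 509 = 150, hash=170+150 mod 509 = 320

Answer: A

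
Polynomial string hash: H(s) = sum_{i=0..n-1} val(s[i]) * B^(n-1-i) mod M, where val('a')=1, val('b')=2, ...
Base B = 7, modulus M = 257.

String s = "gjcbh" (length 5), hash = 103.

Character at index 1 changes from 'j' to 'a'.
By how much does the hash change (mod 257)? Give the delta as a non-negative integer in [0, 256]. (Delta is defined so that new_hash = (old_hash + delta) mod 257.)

Delta formula: (val(new) - val(old)) * B^(n-1-k) mod M
  val('a') - val('j') = 1 - 10 = -9
  B^(n-1-k) = 7^3 mod 257 = 86
  Delta = -9 * 86 mod 257 = 254

Answer: 254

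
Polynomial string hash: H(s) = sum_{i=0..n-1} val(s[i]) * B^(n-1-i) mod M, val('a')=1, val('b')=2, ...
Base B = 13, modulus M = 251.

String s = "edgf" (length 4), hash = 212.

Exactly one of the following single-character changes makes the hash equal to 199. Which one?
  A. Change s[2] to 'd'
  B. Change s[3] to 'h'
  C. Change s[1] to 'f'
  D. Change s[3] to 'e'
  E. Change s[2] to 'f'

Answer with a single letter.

Answer: E

Derivation:
Option A: s[2]='g'->'d', delta=(4-7)*13^1 mod 251 = 212, hash=212+212 mod 251 = 173
Option B: s[3]='f'->'h', delta=(8-6)*13^0 mod 251 = 2, hash=212+2 mod 251 = 214
Option C: s[1]='d'->'f', delta=(6-4)*13^2 mod 251 = 87, hash=212+87 mod 251 = 48
Option D: s[3]='f'->'e', delta=(5-6)*13^0 mod 251 = 250, hash=212+250 mod 251 = 211
Option E: s[2]='g'->'f', delta=(6-7)*13^1 mod 251 = 238, hash=212+238 mod 251 = 199 <-- target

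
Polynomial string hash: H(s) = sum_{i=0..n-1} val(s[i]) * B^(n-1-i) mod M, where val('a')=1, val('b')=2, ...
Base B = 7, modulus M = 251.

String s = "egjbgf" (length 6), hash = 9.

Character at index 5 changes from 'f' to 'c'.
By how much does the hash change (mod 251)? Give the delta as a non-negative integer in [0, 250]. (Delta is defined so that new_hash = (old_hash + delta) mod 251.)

Answer: 248

Derivation:
Delta formula: (val(new) - val(old)) * B^(n-1-k) mod M
  val('c') - val('f') = 3 - 6 = -3
  B^(n-1-k) = 7^0 mod 251 = 1
  Delta = -3 * 1 mod 251 = 248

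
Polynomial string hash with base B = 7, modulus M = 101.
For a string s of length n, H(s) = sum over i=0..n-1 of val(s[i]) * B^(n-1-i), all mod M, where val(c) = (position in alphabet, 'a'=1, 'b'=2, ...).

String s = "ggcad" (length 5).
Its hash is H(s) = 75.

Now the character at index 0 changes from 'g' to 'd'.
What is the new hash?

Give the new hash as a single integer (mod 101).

val('g') = 7, val('d') = 4
Position k = 0, exponent = n-1-k = 4
B^4 mod M = 7^4 mod 101 = 78
Delta = (4 - 7) * 78 mod 101 = 69
New hash = (75 + 69) mod 101 = 43

Answer: 43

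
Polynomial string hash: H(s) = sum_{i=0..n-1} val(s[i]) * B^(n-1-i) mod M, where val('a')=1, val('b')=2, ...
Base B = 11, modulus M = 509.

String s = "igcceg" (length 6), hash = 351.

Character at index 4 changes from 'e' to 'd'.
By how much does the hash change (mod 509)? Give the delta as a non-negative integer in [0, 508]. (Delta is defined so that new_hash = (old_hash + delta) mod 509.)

Answer: 498

Derivation:
Delta formula: (val(new) - val(old)) * B^(n-1-k) mod M
  val('d') - val('e') = 4 - 5 = -1
  B^(n-1-k) = 11^1 mod 509 = 11
  Delta = -1 * 11 mod 509 = 498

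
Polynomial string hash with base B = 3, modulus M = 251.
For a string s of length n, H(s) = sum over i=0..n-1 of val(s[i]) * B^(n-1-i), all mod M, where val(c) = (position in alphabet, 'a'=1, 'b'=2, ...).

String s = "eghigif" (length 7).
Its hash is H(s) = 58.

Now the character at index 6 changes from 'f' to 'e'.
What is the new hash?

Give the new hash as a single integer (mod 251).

Answer: 57

Derivation:
val('f') = 6, val('e') = 5
Position k = 6, exponent = n-1-k = 0
B^0 mod M = 3^0 mod 251 = 1
Delta = (5 - 6) * 1 mod 251 = 250
New hash = (58 + 250) mod 251 = 57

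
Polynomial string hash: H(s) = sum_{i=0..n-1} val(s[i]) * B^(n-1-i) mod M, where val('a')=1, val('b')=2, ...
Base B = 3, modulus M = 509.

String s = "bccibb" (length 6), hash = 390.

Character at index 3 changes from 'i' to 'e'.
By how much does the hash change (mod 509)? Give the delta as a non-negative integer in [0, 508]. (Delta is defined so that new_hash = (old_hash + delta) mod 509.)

Delta formula: (val(new) - val(old)) * B^(n-1-k) mod M
  val('e') - val('i') = 5 - 9 = -4
  B^(n-1-k) = 3^2 mod 509 = 9
  Delta = -4 * 9 mod 509 = 473

Answer: 473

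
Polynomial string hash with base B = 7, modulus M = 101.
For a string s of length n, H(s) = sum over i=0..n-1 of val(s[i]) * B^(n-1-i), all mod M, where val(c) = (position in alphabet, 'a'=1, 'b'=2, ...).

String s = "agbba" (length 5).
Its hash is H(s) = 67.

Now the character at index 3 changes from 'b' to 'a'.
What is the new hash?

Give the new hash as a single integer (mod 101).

Answer: 60

Derivation:
val('b') = 2, val('a') = 1
Position k = 3, exponent = n-1-k = 1
B^1 mod M = 7^1 mod 101 = 7
Delta = (1 - 2) * 7 mod 101 = 94
New hash = (67 + 94) mod 101 = 60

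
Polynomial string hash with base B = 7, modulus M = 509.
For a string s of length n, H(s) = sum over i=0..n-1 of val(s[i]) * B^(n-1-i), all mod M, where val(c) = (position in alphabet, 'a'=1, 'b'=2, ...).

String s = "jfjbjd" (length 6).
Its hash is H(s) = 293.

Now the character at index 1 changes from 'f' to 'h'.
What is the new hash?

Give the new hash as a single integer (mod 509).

Answer: 5

Derivation:
val('f') = 6, val('h') = 8
Position k = 1, exponent = n-1-k = 4
B^4 mod M = 7^4 mod 509 = 365
Delta = (8 - 6) * 365 mod 509 = 221
New hash = (293 + 221) mod 509 = 5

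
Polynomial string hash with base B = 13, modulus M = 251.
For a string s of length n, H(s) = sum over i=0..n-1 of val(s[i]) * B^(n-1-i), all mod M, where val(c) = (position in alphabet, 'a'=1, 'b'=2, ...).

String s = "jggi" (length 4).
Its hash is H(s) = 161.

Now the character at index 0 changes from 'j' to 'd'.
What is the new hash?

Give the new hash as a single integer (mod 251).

Answer: 31

Derivation:
val('j') = 10, val('d') = 4
Position k = 0, exponent = n-1-k = 3
B^3 mod M = 13^3 mod 251 = 189
Delta = (4 - 10) * 189 mod 251 = 121
New hash = (161 + 121) mod 251 = 31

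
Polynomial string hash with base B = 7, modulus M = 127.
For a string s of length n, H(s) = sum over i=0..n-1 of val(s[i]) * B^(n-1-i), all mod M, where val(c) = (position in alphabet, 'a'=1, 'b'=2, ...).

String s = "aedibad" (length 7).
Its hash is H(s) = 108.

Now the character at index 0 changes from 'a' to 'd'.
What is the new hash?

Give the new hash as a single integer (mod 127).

Answer: 122

Derivation:
val('a') = 1, val('d') = 4
Position k = 0, exponent = n-1-k = 6
B^6 mod M = 7^6 mod 127 = 47
Delta = (4 - 1) * 47 mod 127 = 14
New hash = (108 + 14) mod 127 = 122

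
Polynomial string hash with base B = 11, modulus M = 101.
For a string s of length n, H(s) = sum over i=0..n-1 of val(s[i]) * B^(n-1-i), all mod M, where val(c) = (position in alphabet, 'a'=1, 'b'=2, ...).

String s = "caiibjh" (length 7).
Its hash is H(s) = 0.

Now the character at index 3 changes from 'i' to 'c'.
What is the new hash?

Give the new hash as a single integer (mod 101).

val('i') = 9, val('c') = 3
Position k = 3, exponent = n-1-k = 3
B^3 mod M = 11^3 mod 101 = 18
Delta = (3 - 9) * 18 mod 101 = 94
New hash = (0 + 94) mod 101 = 94

Answer: 94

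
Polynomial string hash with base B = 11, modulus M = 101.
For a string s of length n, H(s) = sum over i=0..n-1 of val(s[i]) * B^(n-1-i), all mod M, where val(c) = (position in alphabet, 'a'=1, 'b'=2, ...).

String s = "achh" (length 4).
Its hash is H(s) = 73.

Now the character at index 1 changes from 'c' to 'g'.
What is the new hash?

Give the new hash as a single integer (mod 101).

Answer: 52

Derivation:
val('c') = 3, val('g') = 7
Position k = 1, exponent = n-1-k = 2
B^2 mod M = 11^2 mod 101 = 20
Delta = (7 - 3) * 20 mod 101 = 80
New hash = (73 + 80) mod 101 = 52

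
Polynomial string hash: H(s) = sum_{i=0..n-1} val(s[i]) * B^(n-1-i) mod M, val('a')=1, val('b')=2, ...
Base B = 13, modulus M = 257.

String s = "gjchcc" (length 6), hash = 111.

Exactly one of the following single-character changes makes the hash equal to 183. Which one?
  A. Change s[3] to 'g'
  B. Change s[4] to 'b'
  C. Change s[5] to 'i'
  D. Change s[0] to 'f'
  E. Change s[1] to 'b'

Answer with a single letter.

Option A: s[3]='h'->'g', delta=(7-8)*13^2 mod 257 = 88, hash=111+88 mod 257 = 199
Option B: s[4]='c'->'b', delta=(2-3)*13^1 mod 257 = 244, hash=111+244 mod 257 = 98
Option C: s[5]='c'->'i', delta=(9-3)*13^0 mod 257 = 6, hash=111+6 mod 257 = 117
Option D: s[0]='g'->'f', delta=(6-7)*13^5 mod 257 = 72, hash=111+72 mod 257 = 183 <-- target
Option E: s[1]='j'->'b', delta=(2-10)*13^4 mod 257 = 242, hash=111+242 mod 257 = 96

Answer: D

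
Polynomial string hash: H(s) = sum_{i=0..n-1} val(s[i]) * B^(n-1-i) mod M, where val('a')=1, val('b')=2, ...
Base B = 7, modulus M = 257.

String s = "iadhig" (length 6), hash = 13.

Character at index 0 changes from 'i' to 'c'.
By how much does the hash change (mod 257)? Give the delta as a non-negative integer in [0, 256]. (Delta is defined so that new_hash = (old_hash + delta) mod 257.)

Delta formula: (val(new) - val(old)) * B^(n-1-k) mod M
  val('c') - val('i') = 3 - 9 = -6
  B^(n-1-k) = 7^5 mod 257 = 102
  Delta = -6 * 102 mod 257 = 159

Answer: 159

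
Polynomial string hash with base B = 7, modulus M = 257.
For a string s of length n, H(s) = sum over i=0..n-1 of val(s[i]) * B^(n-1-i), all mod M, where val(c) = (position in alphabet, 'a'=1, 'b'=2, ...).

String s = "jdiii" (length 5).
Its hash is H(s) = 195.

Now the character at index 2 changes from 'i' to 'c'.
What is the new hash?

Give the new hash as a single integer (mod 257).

Answer: 158

Derivation:
val('i') = 9, val('c') = 3
Position k = 2, exponent = n-1-k = 2
B^2 mod M = 7^2 mod 257 = 49
Delta = (3 - 9) * 49 mod 257 = 220
New hash = (195 + 220) mod 257 = 158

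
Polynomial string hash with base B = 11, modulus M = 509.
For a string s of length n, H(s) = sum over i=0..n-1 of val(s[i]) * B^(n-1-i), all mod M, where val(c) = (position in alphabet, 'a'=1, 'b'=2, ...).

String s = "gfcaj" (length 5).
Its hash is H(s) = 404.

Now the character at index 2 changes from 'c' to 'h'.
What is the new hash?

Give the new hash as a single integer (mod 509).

Answer: 500

Derivation:
val('c') = 3, val('h') = 8
Position k = 2, exponent = n-1-k = 2
B^2 mod M = 11^2 mod 509 = 121
Delta = (8 - 3) * 121 mod 509 = 96
New hash = (404 + 96) mod 509 = 500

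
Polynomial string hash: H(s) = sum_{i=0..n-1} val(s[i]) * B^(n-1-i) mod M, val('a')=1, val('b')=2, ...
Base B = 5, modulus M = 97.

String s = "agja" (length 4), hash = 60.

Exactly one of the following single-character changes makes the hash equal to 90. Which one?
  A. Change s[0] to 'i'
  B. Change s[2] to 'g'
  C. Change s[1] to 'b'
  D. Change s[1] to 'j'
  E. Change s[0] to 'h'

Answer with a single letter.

Option A: s[0]='a'->'i', delta=(9-1)*5^3 mod 97 = 30, hash=60+30 mod 97 = 90 <-- target
Option B: s[2]='j'->'g', delta=(7-10)*5^1 mod 97 = 82, hash=60+82 mod 97 = 45
Option C: s[1]='g'->'b', delta=(2-7)*5^2 mod 97 = 69, hash=60+69 mod 97 = 32
Option D: s[1]='g'->'j', delta=(10-7)*5^2 mod 97 = 75, hash=60+75 mod 97 = 38
Option E: s[0]='a'->'h', delta=(8-1)*5^3 mod 97 = 2, hash=60+2 mod 97 = 62

Answer: A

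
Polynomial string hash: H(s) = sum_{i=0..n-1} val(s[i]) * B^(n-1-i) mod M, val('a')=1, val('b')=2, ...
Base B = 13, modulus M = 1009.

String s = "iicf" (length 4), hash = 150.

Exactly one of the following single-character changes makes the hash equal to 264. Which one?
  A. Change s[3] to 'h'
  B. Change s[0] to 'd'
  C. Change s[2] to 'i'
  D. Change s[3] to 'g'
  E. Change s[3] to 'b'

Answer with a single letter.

Option A: s[3]='f'->'h', delta=(8-6)*13^0 mod 1009 = 2, hash=150+2 mod 1009 = 152
Option B: s[0]='i'->'d', delta=(4-9)*13^3 mod 1009 = 114, hash=150+114 mod 1009 = 264 <-- target
Option C: s[2]='c'->'i', delta=(9-3)*13^1 mod 1009 = 78, hash=150+78 mod 1009 = 228
Option D: s[3]='f'->'g', delta=(7-6)*13^0 mod 1009 = 1, hash=150+1 mod 1009 = 151
Option E: s[3]='f'->'b', delta=(2-6)*13^0 mod 1009 = 1005, hash=150+1005 mod 1009 = 146

Answer: B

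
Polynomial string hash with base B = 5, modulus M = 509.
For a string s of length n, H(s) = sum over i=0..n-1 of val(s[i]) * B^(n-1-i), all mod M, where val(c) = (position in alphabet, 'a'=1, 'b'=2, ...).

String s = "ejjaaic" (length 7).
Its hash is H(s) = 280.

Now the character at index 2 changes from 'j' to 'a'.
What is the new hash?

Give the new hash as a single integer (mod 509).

Answer: 254

Derivation:
val('j') = 10, val('a') = 1
Position k = 2, exponent = n-1-k = 4
B^4 mod M = 5^4 mod 509 = 116
Delta = (1 - 10) * 116 mod 509 = 483
New hash = (280 + 483) mod 509 = 254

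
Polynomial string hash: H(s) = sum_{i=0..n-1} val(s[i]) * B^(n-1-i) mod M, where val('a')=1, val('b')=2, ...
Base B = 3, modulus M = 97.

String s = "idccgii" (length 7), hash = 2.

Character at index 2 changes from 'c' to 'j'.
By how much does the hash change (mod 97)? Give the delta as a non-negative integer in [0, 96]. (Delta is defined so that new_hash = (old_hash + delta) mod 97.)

Answer: 82

Derivation:
Delta formula: (val(new) - val(old)) * B^(n-1-k) mod M
  val('j') - val('c') = 10 - 3 = 7
  B^(n-1-k) = 3^4 mod 97 = 81
  Delta = 7 * 81 mod 97 = 82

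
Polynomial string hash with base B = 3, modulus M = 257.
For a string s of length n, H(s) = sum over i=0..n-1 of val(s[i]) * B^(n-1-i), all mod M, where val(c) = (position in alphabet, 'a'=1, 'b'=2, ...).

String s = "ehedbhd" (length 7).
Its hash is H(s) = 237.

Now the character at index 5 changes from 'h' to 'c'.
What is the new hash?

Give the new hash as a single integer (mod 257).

val('h') = 8, val('c') = 3
Position k = 5, exponent = n-1-k = 1
B^1 mod M = 3^1 mod 257 = 3
Delta = (3 - 8) * 3 mod 257 = 242
New hash = (237 + 242) mod 257 = 222

Answer: 222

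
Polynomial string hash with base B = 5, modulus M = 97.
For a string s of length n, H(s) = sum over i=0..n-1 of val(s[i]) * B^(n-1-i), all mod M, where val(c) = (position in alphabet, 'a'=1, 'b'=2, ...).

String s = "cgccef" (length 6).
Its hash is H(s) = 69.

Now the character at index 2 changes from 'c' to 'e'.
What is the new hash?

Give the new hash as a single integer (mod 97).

val('c') = 3, val('e') = 5
Position k = 2, exponent = n-1-k = 3
B^3 mod M = 5^3 mod 97 = 28
Delta = (5 - 3) * 28 mod 97 = 56
New hash = (69 + 56) mod 97 = 28

Answer: 28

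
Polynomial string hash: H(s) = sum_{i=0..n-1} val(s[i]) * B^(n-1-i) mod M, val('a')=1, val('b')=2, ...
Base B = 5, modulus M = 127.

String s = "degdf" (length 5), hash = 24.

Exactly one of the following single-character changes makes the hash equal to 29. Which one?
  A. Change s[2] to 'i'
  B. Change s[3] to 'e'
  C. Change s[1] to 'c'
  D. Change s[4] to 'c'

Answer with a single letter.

Option A: s[2]='g'->'i', delta=(9-7)*5^2 mod 127 = 50, hash=24+50 mod 127 = 74
Option B: s[3]='d'->'e', delta=(5-4)*5^1 mod 127 = 5, hash=24+5 mod 127 = 29 <-- target
Option C: s[1]='e'->'c', delta=(3-5)*5^3 mod 127 = 4, hash=24+4 mod 127 = 28
Option D: s[4]='f'->'c', delta=(3-6)*5^0 mod 127 = 124, hash=24+124 mod 127 = 21

Answer: B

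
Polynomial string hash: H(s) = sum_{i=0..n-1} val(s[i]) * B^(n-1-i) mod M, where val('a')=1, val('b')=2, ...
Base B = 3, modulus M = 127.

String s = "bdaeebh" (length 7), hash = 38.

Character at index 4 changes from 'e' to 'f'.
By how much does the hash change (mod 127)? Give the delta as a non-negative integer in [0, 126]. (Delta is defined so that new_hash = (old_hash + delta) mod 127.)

Delta formula: (val(new) - val(old)) * B^(n-1-k) mod M
  val('f') - val('e') = 6 - 5 = 1
  B^(n-1-k) = 3^2 mod 127 = 9
  Delta = 1 * 9 mod 127 = 9

Answer: 9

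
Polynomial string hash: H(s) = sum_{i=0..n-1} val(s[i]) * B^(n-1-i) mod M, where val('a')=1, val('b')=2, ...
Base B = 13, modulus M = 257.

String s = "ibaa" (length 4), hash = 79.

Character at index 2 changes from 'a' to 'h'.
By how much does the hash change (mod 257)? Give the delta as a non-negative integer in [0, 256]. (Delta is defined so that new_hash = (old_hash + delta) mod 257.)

Delta formula: (val(new) - val(old)) * B^(n-1-k) mod M
  val('h') - val('a') = 8 - 1 = 7
  B^(n-1-k) = 13^1 mod 257 = 13
  Delta = 7 * 13 mod 257 = 91

Answer: 91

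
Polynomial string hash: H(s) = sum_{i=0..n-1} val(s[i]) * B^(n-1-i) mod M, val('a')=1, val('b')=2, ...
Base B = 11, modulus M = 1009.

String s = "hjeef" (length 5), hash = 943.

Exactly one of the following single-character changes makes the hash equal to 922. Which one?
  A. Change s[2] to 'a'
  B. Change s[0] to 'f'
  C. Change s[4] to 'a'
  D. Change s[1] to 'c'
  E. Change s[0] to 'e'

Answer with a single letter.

Option A: s[2]='e'->'a', delta=(1-5)*11^2 mod 1009 = 525, hash=943+525 mod 1009 = 459
Option B: s[0]='h'->'f', delta=(6-8)*11^4 mod 1009 = 988, hash=943+988 mod 1009 = 922 <-- target
Option C: s[4]='f'->'a', delta=(1-6)*11^0 mod 1009 = 1004, hash=943+1004 mod 1009 = 938
Option D: s[1]='j'->'c', delta=(3-10)*11^3 mod 1009 = 773, hash=943+773 mod 1009 = 707
Option E: s[0]='h'->'e', delta=(5-8)*11^4 mod 1009 = 473, hash=943+473 mod 1009 = 407

Answer: B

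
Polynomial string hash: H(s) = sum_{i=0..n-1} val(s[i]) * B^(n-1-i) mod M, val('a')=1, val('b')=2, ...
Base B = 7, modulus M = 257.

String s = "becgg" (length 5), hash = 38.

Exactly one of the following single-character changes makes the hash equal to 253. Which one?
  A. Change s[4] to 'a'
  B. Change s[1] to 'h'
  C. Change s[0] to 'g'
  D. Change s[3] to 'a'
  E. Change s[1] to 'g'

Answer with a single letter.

Answer: D

Derivation:
Option A: s[4]='g'->'a', delta=(1-7)*7^0 mod 257 = 251, hash=38+251 mod 257 = 32
Option B: s[1]='e'->'h', delta=(8-5)*7^3 mod 257 = 1, hash=38+1 mod 257 = 39
Option C: s[0]='b'->'g', delta=(7-2)*7^4 mod 257 = 183, hash=38+183 mod 257 = 221
Option D: s[3]='g'->'a', delta=(1-7)*7^1 mod 257 = 215, hash=38+215 mod 257 = 253 <-- target
Option E: s[1]='e'->'g', delta=(7-5)*7^3 mod 257 = 172, hash=38+172 mod 257 = 210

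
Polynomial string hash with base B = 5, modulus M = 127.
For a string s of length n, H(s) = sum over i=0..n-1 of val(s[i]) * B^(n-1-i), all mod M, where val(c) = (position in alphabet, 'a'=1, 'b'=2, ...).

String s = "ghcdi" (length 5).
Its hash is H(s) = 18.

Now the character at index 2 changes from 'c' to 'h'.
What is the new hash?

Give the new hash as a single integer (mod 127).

val('c') = 3, val('h') = 8
Position k = 2, exponent = n-1-k = 2
B^2 mod M = 5^2 mod 127 = 25
Delta = (8 - 3) * 25 mod 127 = 125
New hash = (18 + 125) mod 127 = 16

Answer: 16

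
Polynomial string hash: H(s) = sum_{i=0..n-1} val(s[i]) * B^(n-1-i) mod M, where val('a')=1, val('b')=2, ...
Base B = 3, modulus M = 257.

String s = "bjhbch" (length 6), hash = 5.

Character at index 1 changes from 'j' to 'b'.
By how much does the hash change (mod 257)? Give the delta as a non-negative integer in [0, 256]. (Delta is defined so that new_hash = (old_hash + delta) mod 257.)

Answer: 123

Derivation:
Delta formula: (val(new) - val(old)) * B^(n-1-k) mod M
  val('b') - val('j') = 2 - 10 = -8
  B^(n-1-k) = 3^4 mod 257 = 81
  Delta = -8 * 81 mod 257 = 123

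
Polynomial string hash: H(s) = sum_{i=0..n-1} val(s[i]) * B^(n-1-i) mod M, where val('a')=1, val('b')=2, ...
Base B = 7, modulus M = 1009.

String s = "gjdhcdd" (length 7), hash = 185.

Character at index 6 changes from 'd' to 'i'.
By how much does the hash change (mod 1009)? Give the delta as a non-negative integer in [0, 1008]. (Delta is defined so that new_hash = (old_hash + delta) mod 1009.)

Answer: 5

Derivation:
Delta formula: (val(new) - val(old)) * B^(n-1-k) mod M
  val('i') - val('d') = 9 - 4 = 5
  B^(n-1-k) = 7^0 mod 1009 = 1
  Delta = 5 * 1 mod 1009 = 5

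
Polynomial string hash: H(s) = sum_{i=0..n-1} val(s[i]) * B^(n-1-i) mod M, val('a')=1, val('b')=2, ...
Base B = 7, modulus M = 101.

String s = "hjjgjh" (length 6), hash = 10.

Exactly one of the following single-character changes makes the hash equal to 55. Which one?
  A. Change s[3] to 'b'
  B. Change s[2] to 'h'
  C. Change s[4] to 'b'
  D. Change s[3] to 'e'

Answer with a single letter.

Answer: C

Derivation:
Option A: s[3]='g'->'b', delta=(2-7)*7^2 mod 101 = 58, hash=10+58 mod 101 = 68
Option B: s[2]='j'->'h', delta=(8-10)*7^3 mod 101 = 21, hash=10+21 mod 101 = 31
Option C: s[4]='j'->'b', delta=(2-10)*7^1 mod 101 = 45, hash=10+45 mod 101 = 55 <-- target
Option D: s[3]='g'->'e', delta=(5-7)*7^2 mod 101 = 3, hash=10+3 mod 101 = 13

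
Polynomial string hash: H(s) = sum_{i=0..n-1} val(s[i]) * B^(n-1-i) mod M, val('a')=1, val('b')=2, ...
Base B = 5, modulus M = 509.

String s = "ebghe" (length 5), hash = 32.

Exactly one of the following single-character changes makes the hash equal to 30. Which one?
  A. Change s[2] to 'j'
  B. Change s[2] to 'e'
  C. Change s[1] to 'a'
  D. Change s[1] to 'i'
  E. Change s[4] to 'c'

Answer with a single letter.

Answer: E

Derivation:
Option A: s[2]='g'->'j', delta=(10-7)*5^2 mod 509 = 75, hash=32+75 mod 509 = 107
Option B: s[2]='g'->'e', delta=(5-7)*5^2 mod 509 = 459, hash=32+459 mod 509 = 491
Option C: s[1]='b'->'a', delta=(1-2)*5^3 mod 509 = 384, hash=32+384 mod 509 = 416
Option D: s[1]='b'->'i', delta=(9-2)*5^3 mod 509 = 366, hash=32+366 mod 509 = 398
Option E: s[4]='e'->'c', delta=(3-5)*5^0 mod 509 = 507, hash=32+507 mod 509 = 30 <-- target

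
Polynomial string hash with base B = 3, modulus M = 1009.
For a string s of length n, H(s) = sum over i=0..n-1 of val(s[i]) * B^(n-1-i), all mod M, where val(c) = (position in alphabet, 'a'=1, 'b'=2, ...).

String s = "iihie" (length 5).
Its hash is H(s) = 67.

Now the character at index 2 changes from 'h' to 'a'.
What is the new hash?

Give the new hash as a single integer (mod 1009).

val('h') = 8, val('a') = 1
Position k = 2, exponent = n-1-k = 2
B^2 mod M = 3^2 mod 1009 = 9
Delta = (1 - 8) * 9 mod 1009 = 946
New hash = (67 + 946) mod 1009 = 4

Answer: 4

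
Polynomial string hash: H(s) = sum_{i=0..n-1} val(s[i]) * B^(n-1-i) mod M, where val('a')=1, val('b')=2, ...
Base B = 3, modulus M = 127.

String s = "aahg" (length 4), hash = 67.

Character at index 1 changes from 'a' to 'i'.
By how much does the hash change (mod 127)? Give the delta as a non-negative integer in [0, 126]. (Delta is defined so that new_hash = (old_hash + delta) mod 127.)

Delta formula: (val(new) - val(old)) * B^(n-1-k) mod M
  val('i') - val('a') = 9 - 1 = 8
  B^(n-1-k) = 3^2 mod 127 = 9
  Delta = 8 * 9 mod 127 = 72

Answer: 72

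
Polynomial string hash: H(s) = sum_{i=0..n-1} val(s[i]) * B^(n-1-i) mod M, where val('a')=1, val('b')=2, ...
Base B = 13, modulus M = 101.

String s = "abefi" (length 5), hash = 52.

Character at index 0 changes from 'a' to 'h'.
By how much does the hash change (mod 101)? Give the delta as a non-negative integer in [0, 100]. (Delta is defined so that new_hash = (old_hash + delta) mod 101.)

Answer: 48

Derivation:
Delta formula: (val(new) - val(old)) * B^(n-1-k) mod M
  val('h') - val('a') = 8 - 1 = 7
  B^(n-1-k) = 13^4 mod 101 = 79
  Delta = 7 * 79 mod 101 = 48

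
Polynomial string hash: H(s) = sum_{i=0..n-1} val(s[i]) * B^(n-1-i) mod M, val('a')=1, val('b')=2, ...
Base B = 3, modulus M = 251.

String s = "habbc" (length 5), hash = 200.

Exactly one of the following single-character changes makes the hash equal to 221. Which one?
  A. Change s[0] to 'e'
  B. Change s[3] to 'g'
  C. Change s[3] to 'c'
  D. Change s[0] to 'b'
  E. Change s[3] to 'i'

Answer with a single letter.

Answer: E

Derivation:
Option A: s[0]='h'->'e', delta=(5-8)*3^4 mod 251 = 8, hash=200+8 mod 251 = 208
Option B: s[3]='b'->'g', delta=(7-2)*3^1 mod 251 = 15, hash=200+15 mod 251 = 215
Option C: s[3]='b'->'c', delta=(3-2)*3^1 mod 251 = 3, hash=200+3 mod 251 = 203
Option D: s[0]='h'->'b', delta=(2-8)*3^4 mod 251 = 16, hash=200+16 mod 251 = 216
Option E: s[3]='b'->'i', delta=(9-2)*3^1 mod 251 = 21, hash=200+21 mod 251 = 221 <-- target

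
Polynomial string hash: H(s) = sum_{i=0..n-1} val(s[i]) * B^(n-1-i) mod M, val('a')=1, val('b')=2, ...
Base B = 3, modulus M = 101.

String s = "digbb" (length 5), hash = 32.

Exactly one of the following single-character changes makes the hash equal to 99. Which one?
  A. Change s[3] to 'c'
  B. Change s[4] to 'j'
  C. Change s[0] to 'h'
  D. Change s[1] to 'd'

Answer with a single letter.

Answer: D

Derivation:
Option A: s[3]='b'->'c', delta=(3-2)*3^1 mod 101 = 3, hash=32+3 mod 101 = 35
Option B: s[4]='b'->'j', delta=(10-2)*3^0 mod 101 = 8, hash=32+8 mod 101 = 40
Option C: s[0]='d'->'h', delta=(8-4)*3^4 mod 101 = 21, hash=32+21 mod 101 = 53
Option D: s[1]='i'->'d', delta=(4-9)*3^3 mod 101 = 67, hash=32+67 mod 101 = 99 <-- target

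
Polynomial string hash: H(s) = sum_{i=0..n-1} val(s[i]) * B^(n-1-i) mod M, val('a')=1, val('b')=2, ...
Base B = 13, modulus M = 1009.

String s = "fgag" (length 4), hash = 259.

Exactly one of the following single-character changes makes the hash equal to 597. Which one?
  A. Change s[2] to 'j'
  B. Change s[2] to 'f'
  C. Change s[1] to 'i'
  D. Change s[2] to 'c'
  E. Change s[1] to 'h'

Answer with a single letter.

Option A: s[2]='a'->'j', delta=(10-1)*13^1 mod 1009 = 117, hash=259+117 mod 1009 = 376
Option B: s[2]='a'->'f', delta=(6-1)*13^1 mod 1009 = 65, hash=259+65 mod 1009 = 324
Option C: s[1]='g'->'i', delta=(9-7)*13^2 mod 1009 = 338, hash=259+338 mod 1009 = 597 <-- target
Option D: s[2]='a'->'c', delta=(3-1)*13^1 mod 1009 = 26, hash=259+26 mod 1009 = 285
Option E: s[1]='g'->'h', delta=(8-7)*13^2 mod 1009 = 169, hash=259+169 mod 1009 = 428

Answer: C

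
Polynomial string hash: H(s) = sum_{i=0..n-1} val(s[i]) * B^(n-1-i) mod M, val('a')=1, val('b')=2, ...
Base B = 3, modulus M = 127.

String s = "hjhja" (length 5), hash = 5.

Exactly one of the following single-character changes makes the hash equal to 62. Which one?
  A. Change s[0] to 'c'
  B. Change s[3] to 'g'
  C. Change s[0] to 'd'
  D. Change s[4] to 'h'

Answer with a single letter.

Option A: s[0]='h'->'c', delta=(3-8)*3^4 mod 127 = 103, hash=5+103 mod 127 = 108
Option B: s[3]='j'->'g', delta=(7-10)*3^1 mod 127 = 118, hash=5+118 mod 127 = 123
Option C: s[0]='h'->'d', delta=(4-8)*3^4 mod 127 = 57, hash=5+57 mod 127 = 62 <-- target
Option D: s[4]='a'->'h', delta=(8-1)*3^0 mod 127 = 7, hash=5+7 mod 127 = 12

Answer: C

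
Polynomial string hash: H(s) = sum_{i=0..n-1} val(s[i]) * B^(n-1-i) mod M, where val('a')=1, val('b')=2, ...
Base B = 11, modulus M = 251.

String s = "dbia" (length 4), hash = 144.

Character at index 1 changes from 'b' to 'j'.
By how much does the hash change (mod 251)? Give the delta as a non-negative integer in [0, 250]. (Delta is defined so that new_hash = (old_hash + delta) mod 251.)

Delta formula: (val(new) - val(old)) * B^(n-1-k) mod M
  val('j') - val('b') = 10 - 2 = 8
  B^(n-1-k) = 11^2 mod 251 = 121
  Delta = 8 * 121 mod 251 = 215

Answer: 215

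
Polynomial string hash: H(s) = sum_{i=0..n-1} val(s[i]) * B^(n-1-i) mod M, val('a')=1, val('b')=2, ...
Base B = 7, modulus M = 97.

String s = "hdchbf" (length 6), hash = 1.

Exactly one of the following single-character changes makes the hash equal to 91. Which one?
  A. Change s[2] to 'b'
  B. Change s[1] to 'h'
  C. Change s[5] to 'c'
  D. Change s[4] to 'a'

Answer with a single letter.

Option A: s[2]='c'->'b', delta=(2-3)*7^3 mod 97 = 45, hash=1+45 mod 97 = 46
Option B: s[1]='d'->'h', delta=(8-4)*7^4 mod 97 = 1, hash=1+1 mod 97 = 2
Option C: s[5]='f'->'c', delta=(3-6)*7^0 mod 97 = 94, hash=1+94 mod 97 = 95
Option D: s[4]='b'->'a', delta=(1-2)*7^1 mod 97 = 90, hash=1+90 mod 97 = 91 <-- target

Answer: D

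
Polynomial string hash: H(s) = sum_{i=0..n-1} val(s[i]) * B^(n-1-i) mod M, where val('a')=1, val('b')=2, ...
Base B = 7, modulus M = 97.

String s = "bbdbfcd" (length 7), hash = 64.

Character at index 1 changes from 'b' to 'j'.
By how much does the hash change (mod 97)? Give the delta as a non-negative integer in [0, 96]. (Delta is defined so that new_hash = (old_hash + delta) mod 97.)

Delta formula: (val(new) - val(old)) * B^(n-1-k) mod M
  val('j') - val('b') = 10 - 2 = 8
  B^(n-1-k) = 7^5 mod 97 = 26
  Delta = 8 * 26 mod 97 = 14

Answer: 14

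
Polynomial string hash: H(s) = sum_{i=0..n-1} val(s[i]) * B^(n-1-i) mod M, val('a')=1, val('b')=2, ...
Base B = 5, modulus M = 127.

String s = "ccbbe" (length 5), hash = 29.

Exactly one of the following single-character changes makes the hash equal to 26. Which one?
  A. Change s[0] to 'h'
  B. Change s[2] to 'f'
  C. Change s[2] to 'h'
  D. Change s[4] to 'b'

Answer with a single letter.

Option A: s[0]='c'->'h', delta=(8-3)*5^4 mod 127 = 77, hash=29+77 mod 127 = 106
Option B: s[2]='b'->'f', delta=(6-2)*5^2 mod 127 = 100, hash=29+100 mod 127 = 2
Option C: s[2]='b'->'h', delta=(8-2)*5^2 mod 127 = 23, hash=29+23 mod 127 = 52
Option D: s[4]='e'->'b', delta=(2-5)*5^0 mod 127 = 124, hash=29+124 mod 127 = 26 <-- target

Answer: D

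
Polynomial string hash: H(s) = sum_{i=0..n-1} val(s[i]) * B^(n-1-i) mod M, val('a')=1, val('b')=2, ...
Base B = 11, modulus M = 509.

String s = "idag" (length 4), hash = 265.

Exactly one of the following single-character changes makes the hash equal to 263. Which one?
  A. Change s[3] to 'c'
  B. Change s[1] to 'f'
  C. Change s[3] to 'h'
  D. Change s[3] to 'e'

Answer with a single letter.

Option A: s[3]='g'->'c', delta=(3-7)*11^0 mod 509 = 505, hash=265+505 mod 509 = 261
Option B: s[1]='d'->'f', delta=(6-4)*11^2 mod 509 = 242, hash=265+242 mod 509 = 507
Option C: s[3]='g'->'h', delta=(8-7)*11^0 mod 509 = 1, hash=265+1 mod 509 = 266
Option D: s[3]='g'->'e', delta=(5-7)*11^0 mod 509 = 507, hash=265+507 mod 509 = 263 <-- target

Answer: D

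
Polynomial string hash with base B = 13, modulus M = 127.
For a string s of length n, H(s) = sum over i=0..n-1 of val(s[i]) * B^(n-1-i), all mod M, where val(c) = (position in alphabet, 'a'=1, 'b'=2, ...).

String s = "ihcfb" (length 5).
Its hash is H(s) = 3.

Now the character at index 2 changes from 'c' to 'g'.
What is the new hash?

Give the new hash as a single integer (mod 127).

val('c') = 3, val('g') = 7
Position k = 2, exponent = n-1-k = 2
B^2 mod M = 13^2 mod 127 = 42
Delta = (7 - 3) * 42 mod 127 = 41
New hash = (3 + 41) mod 127 = 44

Answer: 44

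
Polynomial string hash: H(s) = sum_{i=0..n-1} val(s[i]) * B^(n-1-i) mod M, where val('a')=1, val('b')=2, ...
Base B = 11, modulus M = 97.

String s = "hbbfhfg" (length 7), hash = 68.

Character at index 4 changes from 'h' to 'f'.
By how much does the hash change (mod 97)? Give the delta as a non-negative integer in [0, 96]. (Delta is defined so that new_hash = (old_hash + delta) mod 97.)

Answer: 49

Derivation:
Delta formula: (val(new) - val(old)) * B^(n-1-k) mod M
  val('f') - val('h') = 6 - 8 = -2
  B^(n-1-k) = 11^2 mod 97 = 24
  Delta = -2 * 24 mod 97 = 49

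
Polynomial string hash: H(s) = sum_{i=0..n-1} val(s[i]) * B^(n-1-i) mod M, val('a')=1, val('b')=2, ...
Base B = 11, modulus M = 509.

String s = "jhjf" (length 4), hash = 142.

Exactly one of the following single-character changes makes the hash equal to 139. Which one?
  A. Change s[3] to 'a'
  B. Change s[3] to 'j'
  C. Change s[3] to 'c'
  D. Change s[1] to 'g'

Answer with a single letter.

Option A: s[3]='f'->'a', delta=(1-6)*11^0 mod 509 = 504, hash=142+504 mod 509 = 137
Option B: s[3]='f'->'j', delta=(10-6)*11^0 mod 509 = 4, hash=142+4 mod 509 = 146
Option C: s[3]='f'->'c', delta=(3-6)*11^0 mod 509 = 506, hash=142+506 mod 509 = 139 <-- target
Option D: s[1]='h'->'g', delta=(7-8)*11^2 mod 509 = 388, hash=142+388 mod 509 = 21

Answer: C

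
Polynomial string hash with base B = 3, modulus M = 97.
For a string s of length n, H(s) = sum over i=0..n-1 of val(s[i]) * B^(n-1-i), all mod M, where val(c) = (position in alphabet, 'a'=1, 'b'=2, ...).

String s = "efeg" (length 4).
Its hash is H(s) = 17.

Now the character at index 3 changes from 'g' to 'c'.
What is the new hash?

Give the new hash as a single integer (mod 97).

Answer: 13

Derivation:
val('g') = 7, val('c') = 3
Position k = 3, exponent = n-1-k = 0
B^0 mod M = 3^0 mod 97 = 1
Delta = (3 - 7) * 1 mod 97 = 93
New hash = (17 + 93) mod 97 = 13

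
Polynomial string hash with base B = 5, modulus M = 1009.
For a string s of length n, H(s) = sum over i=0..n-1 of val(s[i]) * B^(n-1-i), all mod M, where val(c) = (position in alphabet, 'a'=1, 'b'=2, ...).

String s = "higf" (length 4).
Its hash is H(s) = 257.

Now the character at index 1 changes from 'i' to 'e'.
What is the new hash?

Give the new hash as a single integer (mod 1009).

val('i') = 9, val('e') = 5
Position k = 1, exponent = n-1-k = 2
B^2 mod M = 5^2 mod 1009 = 25
Delta = (5 - 9) * 25 mod 1009 = 909
New hash = (257 + 909) mod 1009 = 157

Answer: 157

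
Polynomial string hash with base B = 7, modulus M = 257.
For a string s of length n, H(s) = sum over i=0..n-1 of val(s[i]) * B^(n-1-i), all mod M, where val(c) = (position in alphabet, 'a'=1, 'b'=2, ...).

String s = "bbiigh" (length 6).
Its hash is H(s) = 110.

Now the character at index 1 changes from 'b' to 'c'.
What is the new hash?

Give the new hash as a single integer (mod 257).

Answer: 198

Derivation:
val('b') = 2, val('c') = 3
Position k = 1, exponent = n-1-k = 4
B^4 mod M = 7^4 mod 257 = 88
Delta = (3 - 2) * 88 mod 257 = 88
New hash = (110 + 88) mod 257 = 198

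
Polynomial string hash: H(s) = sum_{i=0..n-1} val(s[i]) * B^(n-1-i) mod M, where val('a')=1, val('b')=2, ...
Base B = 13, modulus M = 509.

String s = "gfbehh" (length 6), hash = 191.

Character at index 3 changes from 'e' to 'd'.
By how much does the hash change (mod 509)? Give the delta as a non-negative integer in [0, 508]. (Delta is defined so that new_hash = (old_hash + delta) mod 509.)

Answer: 340

Derivation:
Delta formula: (val(new) - val(old)) * B^(n-1-k) mod M
  val('d') - val('e') = 4 - 5 = -1
  B^(n-1-k) = 13^2 mod 509 = 169
  Delta = -1 * 169 mod 509 = 340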